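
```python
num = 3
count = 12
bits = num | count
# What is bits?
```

Trace:
`num = 3` → num = 3
`count = 12` → count = 12
`bits = num | count` → bits = 15
So bits = 15

Answer: 15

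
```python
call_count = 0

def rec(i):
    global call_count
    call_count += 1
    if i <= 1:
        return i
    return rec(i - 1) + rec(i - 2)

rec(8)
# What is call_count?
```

Calls(i) = 1 + Calls(i-1) + Calls(i-2); Calls(0)=Calls(1)=1. For i=8 this gives 67.

Answer: 67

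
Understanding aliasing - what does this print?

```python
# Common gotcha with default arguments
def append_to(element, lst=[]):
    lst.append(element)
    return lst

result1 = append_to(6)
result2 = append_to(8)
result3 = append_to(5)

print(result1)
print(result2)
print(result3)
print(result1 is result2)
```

Key concept: mutable default argument gotcha.
Step by step:
`result1 = append_to(6)` → result1 = [6]
`result2 = append_to(8)` → result1 = [6, 8] (same object as result2); result2 = [6, 8] (same object as result1)
`result3 = append_to(5)` → result1 = [6, 8, 5] (same object as result2, result3); result2 = [6, 8, 5] (same object as result1, result3); result3 = [6, 8, 5] (same object as result1, result2)
`print(result1)` → prints [6, 8, 5]
`print(result2)` → prints [6, 8, 5]
`print(result3)` → prints [6, 8, 5]
`print(result1 is result2)` → prints True

Answer:
[6, 8, 5]
[6, 8, 5]
[6, 8, 5]
True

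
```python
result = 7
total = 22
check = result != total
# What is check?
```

Trace:
`result = 7` → result = 7
`total = 22` → total = 22
`check = result != total` → check = True
So check = True

Answer: True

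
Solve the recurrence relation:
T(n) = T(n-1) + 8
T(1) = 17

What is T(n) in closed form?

Unrolling: T(n) = T(1) + 8·(n-1) = 17 + 8(n-1) = 8n + 9.

Answer: T(n) = 8n + 9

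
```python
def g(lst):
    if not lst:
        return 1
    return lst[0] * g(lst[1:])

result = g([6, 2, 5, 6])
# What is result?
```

Product over [6, 2, 5, 6] = 6 * 2 * 5 * 6 = 360

Answer: 360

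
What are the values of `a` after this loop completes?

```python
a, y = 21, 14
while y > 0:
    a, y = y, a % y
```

GCD of 21 and 14
`a` takes the values: 21 → 14 → 7

Answer: 7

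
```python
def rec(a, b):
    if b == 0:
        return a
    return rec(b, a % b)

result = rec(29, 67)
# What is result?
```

rec(29, 67) -> rec(67, 29) -> rec(29, 9) -> rec(9, 2) -> rec(2, 1) -> rec(1, 0) -> 1

Answer: 1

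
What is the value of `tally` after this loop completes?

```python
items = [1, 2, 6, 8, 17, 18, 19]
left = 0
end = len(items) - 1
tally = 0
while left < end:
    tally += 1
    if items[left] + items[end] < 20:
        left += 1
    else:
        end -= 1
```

Steps to find pair summing to 20
`tally` takes the values: 0 → 1 → 2 → 3 → 4 → 5 → 6

Answer: 6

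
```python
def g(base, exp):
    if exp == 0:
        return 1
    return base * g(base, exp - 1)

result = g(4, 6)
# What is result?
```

g(4, 6) = 4 * 4 * 4 * 4 * 4 * 4 = 4096

Answer: 4096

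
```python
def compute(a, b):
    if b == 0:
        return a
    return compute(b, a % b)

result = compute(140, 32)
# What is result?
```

compute(140, 32) -> compute(32, 12) -> compute(12, 8) -> compute(8, 4) -> compute(4, 0) -> 4

Answer: 4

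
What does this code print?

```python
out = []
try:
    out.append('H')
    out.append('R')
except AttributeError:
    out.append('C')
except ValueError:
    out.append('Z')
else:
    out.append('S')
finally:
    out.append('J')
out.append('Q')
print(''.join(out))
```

Execution trace: 'H' (try body) → 'R' (try body, no exception) → 'S' (else) → 'J' (finally) → 'Q' (after the try/except). Output: HRSJQ

Answer: HRSJQ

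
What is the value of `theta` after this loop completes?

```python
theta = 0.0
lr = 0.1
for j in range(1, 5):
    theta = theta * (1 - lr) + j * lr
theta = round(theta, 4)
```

Moving average with lr=0.1
`theta` takes the values: 0.0 → 0.1 → 0.29 → 0.561 → 0.9049

Answer: 0.9049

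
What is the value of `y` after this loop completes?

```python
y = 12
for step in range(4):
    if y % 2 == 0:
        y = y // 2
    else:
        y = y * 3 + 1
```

Collatz-style transformation from 12
`y` takes the values: 12 → 6 → 3 → 10 → 5

Answer: 5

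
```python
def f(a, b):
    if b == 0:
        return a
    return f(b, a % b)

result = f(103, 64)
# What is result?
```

f(103, 64) -> f(64, 39) -> f(39, 25) -> f(25, 14) -> f(14, 11) -> f(11, 3) -> f(3, 2) -> f(2, 1) -> f(1, 0) -> 1

Answer: 1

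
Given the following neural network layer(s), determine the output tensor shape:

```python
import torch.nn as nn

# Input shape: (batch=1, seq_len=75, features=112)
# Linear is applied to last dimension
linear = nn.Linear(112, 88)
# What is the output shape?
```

Input: (1, 75, 112) -> Output: (1, 75, 88)

Answer: (1, 75, 88)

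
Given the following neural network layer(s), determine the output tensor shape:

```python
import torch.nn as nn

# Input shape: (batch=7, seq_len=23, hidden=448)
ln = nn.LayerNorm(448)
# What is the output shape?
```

Input: (7, 23, 448) -> Output: (7, 23, 448)

Answer: (7, 23, 448)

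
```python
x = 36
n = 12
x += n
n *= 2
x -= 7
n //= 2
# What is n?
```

Trace:
`x = 36` → x = 36
`n = 12` → n = 12
`x += n` → x = 48
`n *= 2` → n = 24
`x -= 7` → x = 41
`n //= 2` → n = 12
So n = 12

Answer: 12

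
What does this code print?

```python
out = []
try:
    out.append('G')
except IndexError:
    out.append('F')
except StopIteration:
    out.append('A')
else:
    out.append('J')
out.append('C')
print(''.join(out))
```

Execution trace: 'G' (try body, no exception) → 'J' (else) → 'C' (after the try/except). Output: GJC

Answer: GJC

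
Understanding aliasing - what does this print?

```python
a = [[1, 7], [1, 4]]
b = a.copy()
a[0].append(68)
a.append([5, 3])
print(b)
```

Key concept: shallow copy with nested lists.
Step by step:
`a = [[1, 7], [1, 4]]` → a = [[1, 7], [1, 4]]
`b = a.copy()` → b = [[1, 7], [1, 4]]
`a[0].append(68)` → a = [[1, 7, 68], [1, 4]]; b = [[1, 7, 68], [1, 4]]
`a.append([5, 3])` → a = [[1, 7, 68], [1, 4], [5, 3]]
`print(b)` → prints [[1, 7, 68], [1, 4]]

Answer: [[1, 7, 68], [1, 4]]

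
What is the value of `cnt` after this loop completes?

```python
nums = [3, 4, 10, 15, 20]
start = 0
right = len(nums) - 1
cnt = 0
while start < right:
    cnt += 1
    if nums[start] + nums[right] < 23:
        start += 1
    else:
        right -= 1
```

Steps to find pair summing to 23
`cnt` takes the values: 0 → 1 → 2 → 3 → 4

Answer: 4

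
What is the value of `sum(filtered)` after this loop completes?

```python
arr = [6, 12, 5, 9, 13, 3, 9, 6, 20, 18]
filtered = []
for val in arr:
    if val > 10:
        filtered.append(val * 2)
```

Sum of doubled values > 10
`filtered` takes the values: [] → [24] → [24, 26] → [24, 26, 40] → [24, 26, 40, 36]
So `sum(filtered)` = 126

Answer: 126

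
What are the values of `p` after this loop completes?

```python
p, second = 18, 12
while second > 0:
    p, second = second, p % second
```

GCD of 18 and 12
`p` takes the values: 18 → 12 → 6

Answer: 6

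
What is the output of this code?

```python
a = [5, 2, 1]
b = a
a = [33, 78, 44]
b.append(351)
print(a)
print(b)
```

Key concept: rebinding vs mutation: a is rebound to a new list, b still points at the original.
Step by step:
`a = [5, 2, 1]` → a = [5, 2, 1]
`b = a` → b = [5, 2, 1] (same object as a)
`a = [33, 78, 44]` → a = [33, 78, 44]
`b.append(351)` → b = [5, 2, 1, 351]
`print(a)` → prints [33, 78, 44]
`print(b)` → prints [5, 2, 1, 351]

Answer:
[33, 78, 44]
[5, 2, 1, 351]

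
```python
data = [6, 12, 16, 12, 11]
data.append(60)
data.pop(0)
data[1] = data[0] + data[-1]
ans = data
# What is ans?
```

Trace:
`data = [6, 12, 16, 12, 11]` → data = [6, 12, 16, 12, 11]
`data.append(60)` → data = [6, 12, 16, 12, 11, 60]
`data.pop(0)` → data = [12, 16, 12, 11, 60]
`data[1] = data[0] + data[-1]` → data = [12, 72, 12, 11, 60]
`ans = data` → ans = [12, 72, 12, 11, 60]
So ans = [12, 72, 12, 11, 60]

Answer: [12, 72, 12, 11, 60]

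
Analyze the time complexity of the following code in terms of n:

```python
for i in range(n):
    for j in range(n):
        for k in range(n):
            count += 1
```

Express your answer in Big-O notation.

This is Triple nested loop. Time complexity: O(n³).

Answer: O(n³)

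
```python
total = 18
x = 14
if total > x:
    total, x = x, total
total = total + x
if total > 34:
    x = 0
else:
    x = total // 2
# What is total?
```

Trace:
`total = 18` → total = 18
`x = 14` → x = 14
`if total > x: ...` → total > x is True → total = 14; x = 18
`total = total + x` → total = 32
`if total > 34: ...` → total > 34 is False, take else branch → x = 16
So total = 32

Answer: 32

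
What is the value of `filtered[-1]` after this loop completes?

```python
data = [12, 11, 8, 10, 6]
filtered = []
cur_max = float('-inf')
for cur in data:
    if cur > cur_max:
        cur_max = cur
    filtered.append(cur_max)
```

Running max ends at 12
`filtered` takes the values: [] → [12] → [12, 12] → [12, 12, 12] → [12, 12, 12, 12] → [12, 12, 12, 12, 12]
So `filtered[-1]` = 12

Answer: 12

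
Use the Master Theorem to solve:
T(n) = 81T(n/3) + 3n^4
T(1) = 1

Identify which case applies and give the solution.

a=81, b=3, f(n)=3n^4. log_3(81) = 4. Since c=4 = 4, Case 2 applies: T(n) = Θ(n^log_b(a) · log n) = O(n^4 log n).

Answer: O(n^4 log n) - Case 2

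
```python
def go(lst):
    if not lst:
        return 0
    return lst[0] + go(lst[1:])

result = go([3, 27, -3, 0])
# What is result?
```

3 + 27 + (-3) + 0 + 0 = 27

Answer: 27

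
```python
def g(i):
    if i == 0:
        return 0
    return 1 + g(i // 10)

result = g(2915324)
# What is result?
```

Count of digits of 2915324: 7

Answer: 7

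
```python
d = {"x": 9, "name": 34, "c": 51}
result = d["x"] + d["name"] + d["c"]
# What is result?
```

Trace:
`d = {"x": 9, "name": 34, "c": 51}` → d = {'x': 9, 'name': 34, 'c': 51}
`result = d["x"] + d["name"] + d["c"]` → result = 94
So result = 94

Answer: 94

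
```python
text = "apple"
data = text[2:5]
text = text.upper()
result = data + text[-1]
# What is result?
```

Trace:
`text = "apple"` → text = 'apple'
`data = text[2:5]` → data = 'ple'
`text = text.upper()` → text = 'APPLE'
`result = data + text[-1]` → result = 'pleE'
So result = 'pleE'

Answer: 'pleE'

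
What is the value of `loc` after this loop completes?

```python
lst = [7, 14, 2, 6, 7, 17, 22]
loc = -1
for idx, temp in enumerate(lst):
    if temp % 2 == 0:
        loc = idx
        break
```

First even number index in [7, 14, 2, 6, 7, 17, 22]
`loc` takes the values: -1 → 1

Answer: 1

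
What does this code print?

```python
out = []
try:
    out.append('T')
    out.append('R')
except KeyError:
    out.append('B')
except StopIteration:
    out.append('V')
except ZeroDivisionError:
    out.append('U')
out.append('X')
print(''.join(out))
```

Execution trace: 'T' (try body) → 'R' (try body, no exception) → 'X' (after the try/except). Output: TRX

Answer: TRX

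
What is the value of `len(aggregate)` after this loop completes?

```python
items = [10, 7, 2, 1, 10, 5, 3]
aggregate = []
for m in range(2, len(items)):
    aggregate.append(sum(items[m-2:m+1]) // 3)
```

Number of 3-element averages
`aggregate` takes the values: [] → [6] → [6, 3] → [6, 3, 4] → [6, 3, 4, 5] → [6, 3, 4, 5, 6]
So `len(aggregate)` = 5

Answer: 5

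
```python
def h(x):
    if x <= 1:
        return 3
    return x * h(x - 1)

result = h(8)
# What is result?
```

h(8) = 8 * 7 * 6 * 5 * 4 * 3 * 2 * 3 = 120960

Answer: 120960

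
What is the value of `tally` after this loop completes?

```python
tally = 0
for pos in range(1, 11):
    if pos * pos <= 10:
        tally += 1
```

Count numbers where pos² ≤ 10
`tally` takes the values: 0 → 1 → 2 → 3

Answer: 3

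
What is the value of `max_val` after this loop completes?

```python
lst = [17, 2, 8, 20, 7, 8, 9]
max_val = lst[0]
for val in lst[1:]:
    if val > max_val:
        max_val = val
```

Maximum of [17, 2, 8, 20, 7, 8, 9]
`max_val` takes the values: 17 → 20

Answer: 20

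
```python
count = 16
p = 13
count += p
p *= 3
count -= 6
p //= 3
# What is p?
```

Trace:
`count = 16` → count = 16
`p = 13` → p = 13
`count += p` → count = 29
`p *= 3` → p = 39
`count -= 6` → count = 23
`p //= 3` → p = 13
So p = 13

Answer: 13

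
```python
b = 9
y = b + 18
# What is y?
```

Trace:
`b = 9` → b = 9
`y = b + 18` → y = 27
So y = 27

Answer: 27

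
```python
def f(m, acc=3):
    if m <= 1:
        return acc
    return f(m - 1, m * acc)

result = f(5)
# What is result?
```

Accumulator trace (n, acc): (5, 3) -> (4, 15) -> (3, 60) -> (2, 180) -> (1, 360) -> return 360

Answer: 360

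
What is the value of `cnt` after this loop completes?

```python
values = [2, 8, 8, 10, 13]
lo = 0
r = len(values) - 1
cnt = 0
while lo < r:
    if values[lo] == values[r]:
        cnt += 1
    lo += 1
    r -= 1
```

Count matching pairs from ends
`cnt` takes the values: 0

Answer: 0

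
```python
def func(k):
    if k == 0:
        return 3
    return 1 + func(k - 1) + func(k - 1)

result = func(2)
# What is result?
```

func(k) = 1 + 2·func(k-1), func(0)=3. Closed form: (3+1)·2^2 - 1 = 15.

Answer: 15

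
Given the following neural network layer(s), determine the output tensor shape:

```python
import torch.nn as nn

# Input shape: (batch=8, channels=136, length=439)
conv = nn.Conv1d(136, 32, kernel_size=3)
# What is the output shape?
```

Input: (8, 136, 439) -> Output: (8, 32, 437)

Answer: (8, 32, 437)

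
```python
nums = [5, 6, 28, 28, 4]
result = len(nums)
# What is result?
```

Trace:
`nums = [5, 6, 28, 28, 4]` → nums = [5, 6, 28, 28, 4]
`result = len(nums)` → result = 5
So result = 5

Answer: 5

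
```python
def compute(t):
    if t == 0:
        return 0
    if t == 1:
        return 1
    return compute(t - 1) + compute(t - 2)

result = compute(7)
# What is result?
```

Build up from base cases: compute(0)=0, compute(1)=1, compute(2)=1, compute(3)=2, compute(4)=3, compute(5)=5, compute(6)=8, ..., compute(7)=13

Answer: 13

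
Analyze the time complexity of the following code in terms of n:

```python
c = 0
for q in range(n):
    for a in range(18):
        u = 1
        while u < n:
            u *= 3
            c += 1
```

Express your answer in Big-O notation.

Each loop level contributes: n × 1 × log n. Multiplying the contributions gives O(n log n).

Answer: O(n log n)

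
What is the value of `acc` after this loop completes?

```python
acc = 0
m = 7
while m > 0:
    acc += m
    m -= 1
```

Sum 7 down to 1
`acc` takes the values: 0 → 7 → 13 → 18 → 22 → 25 → 27 → 28

Answer: 28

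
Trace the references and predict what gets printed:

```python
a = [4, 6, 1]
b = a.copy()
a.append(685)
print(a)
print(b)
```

Key concept: list.copy() creates independent copy.
Step by step:
`a = [4, 6, 1]` → a = [4, 6, 1]
`b = a.copy()` → b = [4, 6, 1]
`a.append(685)` → a = [4, 6, 1, 685]
`print(a)` → prints [4, 6, 1, 685]
`print(b)` → prints [4, 6, 1]

Answer:
[4, 6, 1, 685]
[4, 6, 1]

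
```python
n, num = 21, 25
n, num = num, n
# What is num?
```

Trace:
`n, num = 21, 25` → n = 21; num = 25
`n, num = num, n` → n = 25; num = 21
So num = 21

Answer: 21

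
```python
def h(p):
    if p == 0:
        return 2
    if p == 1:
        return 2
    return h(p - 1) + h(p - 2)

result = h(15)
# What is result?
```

Build up from base cases: h(0)=2, h(1)=2, h(2)=4, h(3)=6, h(4)=10, h(5)=16, h(6)=26, ..., h(15)=1974

Answer: 1974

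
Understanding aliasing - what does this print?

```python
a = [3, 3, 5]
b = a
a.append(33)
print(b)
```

Key concept: basic list aliasing.
Step by step:
`a = [3, 3, 5]` → a = [3, 3, 5]
`b = a` → b = [3, 3, 5] (same object as a)
`a.append(33)` → a = [3, 3, 5, 33] (same object as b); b = [3, 3, 5, 33] (same object as a)
`print(b)` → prints [3, 3, 5, 33]

Answer: [3, 3, 5, 33]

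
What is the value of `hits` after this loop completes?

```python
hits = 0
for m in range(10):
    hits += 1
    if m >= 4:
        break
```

Loop breaks when m reaches 4, hits is 5
`hits` takes the values: 0 → 1 → 2 → 3 → 4 → 5

Answer: 5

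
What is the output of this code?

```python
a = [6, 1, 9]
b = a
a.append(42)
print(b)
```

Key concept: basic list aliasing.
Step by step:
`a = [6, 1, 9]` → a = [6, 1, 9]
`b = a` → b = [6, 1, 9] (same object as a)
`a.append(42)` → a = [6, 1, 9, 42] (same object as b); b = [6, 1, 9, 42] (same object as a)
`print(b)` → prints [6, 1, 9, 42]

Answer: [6, 1, 9, 42]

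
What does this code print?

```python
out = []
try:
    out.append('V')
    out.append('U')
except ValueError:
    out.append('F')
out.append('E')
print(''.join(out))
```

Execution trace: 'V' (try body) → 'U' (try body, no exception) → 'E' (after the try/except). Output: VUE

Answer: VUE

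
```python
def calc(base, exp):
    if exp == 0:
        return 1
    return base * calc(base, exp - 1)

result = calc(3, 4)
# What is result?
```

calc(3, 4) = 3 * 3 * 3 * 3 = 81

Answer: 81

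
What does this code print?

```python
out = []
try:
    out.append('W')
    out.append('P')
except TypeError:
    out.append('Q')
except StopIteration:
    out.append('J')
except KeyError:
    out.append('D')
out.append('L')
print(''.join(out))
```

Execution trace: 'W' (try body) → 'P' (try body, no exception) → 'L' (after the try/except). Output: WPL

Answer: WPL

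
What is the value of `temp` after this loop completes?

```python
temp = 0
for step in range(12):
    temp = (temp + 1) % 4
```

Increment mod 4, 12 times = 0
`temp` takes the values: 0 → 1 → 2 → 3 → 0 → 1 → 2 → 3 → 0 → 1 → 2 → 3 → 0

Answer: 0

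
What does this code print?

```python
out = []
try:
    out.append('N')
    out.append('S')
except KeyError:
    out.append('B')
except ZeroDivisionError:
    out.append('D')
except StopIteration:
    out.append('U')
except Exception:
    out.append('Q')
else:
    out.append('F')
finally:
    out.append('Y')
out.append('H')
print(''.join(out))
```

Execution trace: 'N' (try body) → 'S' (try body, no exception) → 'F' (else) → 'Y' (finally) → 'H' (after the try/except). Output: NSFYH

Answer: NSFYH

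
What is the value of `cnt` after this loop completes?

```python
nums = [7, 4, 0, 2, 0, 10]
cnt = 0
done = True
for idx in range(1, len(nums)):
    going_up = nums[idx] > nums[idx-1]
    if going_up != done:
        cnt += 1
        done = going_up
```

Count direction changes in [7, 4, 0, 2, 0, 10]
`cnt` takes the values: 0 → 1 → 2 → 3 → 4

Answer: 4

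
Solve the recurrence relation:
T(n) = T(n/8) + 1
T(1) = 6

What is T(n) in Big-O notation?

Each step divides n by 8 and adds 1. After log_8(n) steps we reach T(1)=6. So T(n) = 1·log_8(n) + 6 = O(log n).

Answer: O(log n)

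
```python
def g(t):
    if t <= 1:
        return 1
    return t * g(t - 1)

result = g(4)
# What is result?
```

g(4) = 4 * 3 * 2 * 1 = 24

Answer: 24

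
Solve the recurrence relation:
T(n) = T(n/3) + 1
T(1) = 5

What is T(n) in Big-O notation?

Each step divides n by 3 and adds 1. After log_3(n) steps we reach T(1)=5. So T(n) = 1·log_3(n) + 5 = O(log n).

Answer: O(log n)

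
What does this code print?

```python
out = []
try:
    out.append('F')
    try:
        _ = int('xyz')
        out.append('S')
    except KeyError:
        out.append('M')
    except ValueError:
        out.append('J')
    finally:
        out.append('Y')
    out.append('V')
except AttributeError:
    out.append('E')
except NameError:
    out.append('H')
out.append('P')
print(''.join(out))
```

Execution trace: 'F' (try body) → 'J' (inner except ValueError) → 'Y' (inner finally) → 'V' (try body, no exception) → 'P' (after the try/except). Output: FJYVP

Answer: FJYVP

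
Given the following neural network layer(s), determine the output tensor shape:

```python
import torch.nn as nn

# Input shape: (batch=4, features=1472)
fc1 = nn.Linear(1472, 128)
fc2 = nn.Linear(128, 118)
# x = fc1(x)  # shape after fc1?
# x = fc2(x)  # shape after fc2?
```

Input: (4, 1472) -> after fc1: (4, 128) -> Output: (4, 118)

Answer: (4, 118)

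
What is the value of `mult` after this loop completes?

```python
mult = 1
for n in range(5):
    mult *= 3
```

3^5 = 243
`mult` takes the values: 1 → 3 → 9 → 27 → 81 → 243

Answer: 243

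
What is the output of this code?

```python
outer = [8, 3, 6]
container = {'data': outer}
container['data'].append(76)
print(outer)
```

Key concept: dict holds reference to list.
Step by step:
`outer = [8, 3, 6]` → outer = [8, 3, 6]
`container = {'data': outer}` → container = {'data': [8, 3, 6]}
`container['data'].append(76)` → outer = [8, 3, 6, 76]; container = {'data': [8, 3, 6, 76]}
`print(outer)` → prints [8, 3, 6, 76]

Answer: [8, 3, 6, 76]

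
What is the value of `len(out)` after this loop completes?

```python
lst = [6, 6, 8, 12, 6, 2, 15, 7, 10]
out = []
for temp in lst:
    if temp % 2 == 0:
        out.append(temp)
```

Count even numbers in [6, 6, 8, 12, 6, 2, 15, 7, 10]
`out` takes the values: [] → [6] → [6, 6] → [6, 6, 8] → [6, 6, 8, 12] → [6, 6, 8, 12, 6] → [6, 6, 8, 12, 6, 2] → [6, 6, 8, 12, 6, 2, 10]
So `len(out)` = 7

Answer: 7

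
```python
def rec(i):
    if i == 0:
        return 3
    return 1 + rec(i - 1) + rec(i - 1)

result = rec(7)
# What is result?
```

rec(i) = 1 + 2·rec(i-1), rec(0)=3. Closed form: (3+1)·2^7 - 1 = 511.

Answer: 511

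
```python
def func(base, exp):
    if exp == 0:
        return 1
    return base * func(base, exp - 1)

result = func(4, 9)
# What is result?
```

func(4, 9) = 4 * 4 * 4 * 4 * 4 * 4 * 4 * 4 * 4 = 262144

Answer: 262144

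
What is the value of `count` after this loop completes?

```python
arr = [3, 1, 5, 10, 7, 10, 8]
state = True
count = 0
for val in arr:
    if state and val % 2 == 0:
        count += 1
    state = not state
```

Count even values at even positions
`count` takes the values: 0 → 1

Answer: 1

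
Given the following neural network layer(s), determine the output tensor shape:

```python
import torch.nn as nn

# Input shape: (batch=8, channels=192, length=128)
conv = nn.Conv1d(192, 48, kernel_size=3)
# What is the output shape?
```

Input: (8, 192, 128) -> Output: (8, 48, 126)

Answer: (8, 48, 126)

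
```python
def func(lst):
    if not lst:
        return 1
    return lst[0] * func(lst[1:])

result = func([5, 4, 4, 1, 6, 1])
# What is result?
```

Product over [5, 4, 4, 1, 6, 1] = 5 * 4 * 4 * 1 * 6 * 1 = 480

Answer: 480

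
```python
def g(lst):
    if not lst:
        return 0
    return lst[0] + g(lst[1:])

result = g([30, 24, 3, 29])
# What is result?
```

30 + 24 + 3 + 29 + 0 = 86

Answer: 86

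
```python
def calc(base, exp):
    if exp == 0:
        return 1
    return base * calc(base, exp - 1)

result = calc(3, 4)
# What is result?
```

calc(3, 4) = 3 * 3 * 3 * 3 = 81

Answer: 81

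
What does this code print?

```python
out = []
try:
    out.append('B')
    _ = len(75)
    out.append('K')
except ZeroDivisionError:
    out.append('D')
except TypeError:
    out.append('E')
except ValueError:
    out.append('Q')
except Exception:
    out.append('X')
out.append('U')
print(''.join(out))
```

Execution trace: 'B' (try body) → 'E' (except TypeError) → 'U' (after the try/except). Output: BEU

Answer: BEU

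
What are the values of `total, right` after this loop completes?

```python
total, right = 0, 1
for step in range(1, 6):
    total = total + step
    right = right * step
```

Sum and factorial of 1 to 5
`total, right` takes the values: (0, 1) → (1, 1) → (3, 1) → (3, 2) → (6, 2) → (6, 6) → (10, 6) → (10, 24) → (15, 24) → (15, 120)

Answer: 15, 120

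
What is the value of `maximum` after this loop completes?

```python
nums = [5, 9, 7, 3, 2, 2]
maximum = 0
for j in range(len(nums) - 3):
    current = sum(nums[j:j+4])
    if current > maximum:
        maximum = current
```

Max sum of 4-element window in [5, 9, 7, 3, 2, 2]
`maximum` takes the values: 0 → 24

Answer: 24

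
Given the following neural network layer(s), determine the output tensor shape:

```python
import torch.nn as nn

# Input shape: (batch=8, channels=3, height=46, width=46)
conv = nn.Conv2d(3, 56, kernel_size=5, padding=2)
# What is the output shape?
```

Input: (8, 3, 46, 46) -> Output: (8, 56, 46, 46)

Answer: (8, 56, 46, 46)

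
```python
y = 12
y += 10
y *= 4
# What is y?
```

Trace:
`y = 12` → y = 12
`y += 10` → y = 22
`y *= 4` → y = 88
So y = 88

Answer: 88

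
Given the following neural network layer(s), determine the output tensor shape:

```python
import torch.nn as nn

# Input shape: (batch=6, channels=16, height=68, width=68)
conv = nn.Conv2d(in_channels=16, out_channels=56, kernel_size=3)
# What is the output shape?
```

Input: (6, 16, 68, 68) -> Output: (6, 56, 66, 66)

Answer: (6, 56, 66, 66)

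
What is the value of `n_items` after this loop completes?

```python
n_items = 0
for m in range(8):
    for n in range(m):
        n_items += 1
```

Triangle number: 0+1+2+...+7
`n_items` takes the values: 0 → 1 → 2 → 3 → 4 → 5 → 6 → 7 → 8 → 9 → 10 → 11 → 12 → 13 → 14 → 15 → 16 → 17 → 18 → 19 → 20 → 21 → 22 → 23 → 24 → 25 → 26 → 27 → 28

Answer: 28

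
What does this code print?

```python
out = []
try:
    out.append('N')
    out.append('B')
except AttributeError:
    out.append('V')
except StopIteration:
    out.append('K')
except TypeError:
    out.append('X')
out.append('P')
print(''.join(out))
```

Execution trace: 'N' (try body) → 'B' (try body, no exception) → 'P' (after the try/except). Output: NBP

Answer: NBP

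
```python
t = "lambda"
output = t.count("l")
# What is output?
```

Trace:
`t = "lambda"` → t = 'lambda'
`output = t.count("l")` → output = 1
So output = 1

Answer: 1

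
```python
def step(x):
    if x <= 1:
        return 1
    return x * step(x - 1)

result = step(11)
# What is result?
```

step(11) = 11 * 10 * 9 * 8 * 7 * 6 * 5 * 4 * 3 * 2 * 1 = 39916800

Answer: 39916800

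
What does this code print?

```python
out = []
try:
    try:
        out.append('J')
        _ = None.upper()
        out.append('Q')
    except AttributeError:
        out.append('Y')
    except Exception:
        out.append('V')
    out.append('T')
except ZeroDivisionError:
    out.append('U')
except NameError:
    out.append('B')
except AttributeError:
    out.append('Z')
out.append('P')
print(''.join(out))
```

Execution trace: 'J' (inner try body) → 'Y' (inner except AttributeError) → 'T' (try body, no exception) → 'P' (after the try/except). Output: JYTP

Answer: JYTP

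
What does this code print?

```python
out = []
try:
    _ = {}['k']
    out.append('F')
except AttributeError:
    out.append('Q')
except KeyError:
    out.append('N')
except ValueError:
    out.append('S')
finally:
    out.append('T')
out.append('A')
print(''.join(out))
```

Execution trace: 'N' (except KeyError) → 'T' (finally) → 'A' (after the try/except). Output: NTA

Answer: NTA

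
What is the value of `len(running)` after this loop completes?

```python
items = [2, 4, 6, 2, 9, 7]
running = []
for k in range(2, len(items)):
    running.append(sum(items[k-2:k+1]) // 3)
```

Number of 3-element averages
`running` takes the values: [] → [4] → [4, 4] → [4, 4, 5] → [4, 4, 5, 6]
So `len(running)` = 4

Answer: 4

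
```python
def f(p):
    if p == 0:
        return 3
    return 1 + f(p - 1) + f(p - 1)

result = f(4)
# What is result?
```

f(p) = 1 + 2·f(p-1), f(0)=3. Closed form: (3+1)·2^4 - 1 = 63.

Answer: 63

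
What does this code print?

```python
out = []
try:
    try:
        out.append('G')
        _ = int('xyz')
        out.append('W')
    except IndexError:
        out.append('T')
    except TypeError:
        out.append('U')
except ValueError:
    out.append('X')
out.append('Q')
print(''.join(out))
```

Execution trace: 'G' (inner try body) → 'X' (outer except ValueError) → 'Q' (after the try/except). Output: GXQ

Answer: GXQ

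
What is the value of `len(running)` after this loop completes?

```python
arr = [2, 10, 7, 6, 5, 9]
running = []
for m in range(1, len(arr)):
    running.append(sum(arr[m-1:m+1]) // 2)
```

Number of 2-element averages
`running` takes the values: [] → [6] → [6, 8] → [6, 8, 6] → [6, 8, 6, 5] → [6, 8, 6, 5, 7]
So `len(running)` = 5

Answer: 5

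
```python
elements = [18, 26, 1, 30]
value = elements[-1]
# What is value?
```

Trace:
`elements = [18, 26, 1, 30]` → elements = [18, 26, 1, 30]
`value = elements[-1]` → value = 30
So value = 30

Answer: 30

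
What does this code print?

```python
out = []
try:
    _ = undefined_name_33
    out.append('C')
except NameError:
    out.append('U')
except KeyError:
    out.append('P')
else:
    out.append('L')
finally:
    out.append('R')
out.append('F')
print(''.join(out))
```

Execution trace: 'U' (except NameError) → 'R' (finally) → 'F' (after the try/except). Output: URF

Answer: URF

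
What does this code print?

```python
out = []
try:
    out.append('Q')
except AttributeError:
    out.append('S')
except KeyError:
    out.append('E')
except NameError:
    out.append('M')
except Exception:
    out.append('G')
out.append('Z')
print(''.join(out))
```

Execution trace: 'Q' (try body, no exception) → 'Z' (after the try/except). Output: QZ

Answer: QZ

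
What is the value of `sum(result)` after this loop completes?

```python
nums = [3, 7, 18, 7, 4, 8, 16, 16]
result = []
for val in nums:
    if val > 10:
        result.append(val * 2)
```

Sum of doubled values > 10
`result` takes the values: [] → [36] → [36, 32] → [36, 32, 32]
So `sum(result)` = 100

Answer: 100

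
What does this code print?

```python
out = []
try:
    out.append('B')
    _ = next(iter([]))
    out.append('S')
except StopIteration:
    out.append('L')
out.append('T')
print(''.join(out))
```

Execution trace: 'B' (try body) → 'L' (except StopIteration) → 'T' (after the try/except). Output: BLT

Answer: BLT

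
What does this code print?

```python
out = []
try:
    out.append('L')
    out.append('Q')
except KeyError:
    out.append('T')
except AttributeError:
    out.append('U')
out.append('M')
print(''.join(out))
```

Execution trace: 'L' (try body) → 'Q' (try body, no exception) → 'M' (after the try/except). Output: LQM

Answer: LQM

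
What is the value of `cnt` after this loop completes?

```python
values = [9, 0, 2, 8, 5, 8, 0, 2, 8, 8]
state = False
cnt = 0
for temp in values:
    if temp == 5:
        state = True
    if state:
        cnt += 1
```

Count elements after first 5 in [9, 0, 2, 8, 5, 8, 0, 2, 8, 8]
`cnt` takes the values: 0 → 1 → 2 → 3 → 4 → 5 → 6

Answer: 6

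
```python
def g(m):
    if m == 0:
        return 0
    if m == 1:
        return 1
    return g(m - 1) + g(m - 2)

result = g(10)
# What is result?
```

Build up from base cases: g(0)=0, g(1)=1, g(2)=1, g(3)=2, g(4)=3, g(5)=5, g(6)=8, ..., g(10)=55

Answer: 55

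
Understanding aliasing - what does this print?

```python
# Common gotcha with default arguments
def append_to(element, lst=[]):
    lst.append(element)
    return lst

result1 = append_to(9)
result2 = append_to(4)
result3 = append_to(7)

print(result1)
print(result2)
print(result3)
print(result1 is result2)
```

Key concept: mutable default argument gotcha.
Step by step:
`result1 = append_to(9)` → result1 = [9]
`result2 = append_to(4)` → result1 = [9, 4] (same object as result2); result2 = [9, 4] (same object as result1)
`result3 = append_to(7)` → result1 = [9, 4, 7] (same object as result2, result3); result2 = [9, 4, 7] (same object as result1, result3); result3 = [9, 4, 7] (same object as result1, result2)
`print(result1)` → prints [9, 4, 7]
`print(result2)` → prints [9, 4, 7]
`print(result3)` → prints [9, 4, 7]
`print(result1 is result2)` → prints True

Answer:
[9, 4, 7]
[9, 4, 7]
[9, 4, 7]
True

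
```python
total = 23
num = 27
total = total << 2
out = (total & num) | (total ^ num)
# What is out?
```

Trace:
`total = 23` → total = 23
`num = 27` → num = 27
`total = total << 2` → total = 92
`out = (total & num) | (total ^ num)` → out = 95
So out = 95

Answer: 95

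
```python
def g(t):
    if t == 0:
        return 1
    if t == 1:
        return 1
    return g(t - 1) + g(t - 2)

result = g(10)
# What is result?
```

Build up from base cases: g(0)=1, g(1)=1, g(2)=2, g(3)=3, g(4)=5, g(5)=8, g(6)=13, ..., g(10)=89

Answer: 89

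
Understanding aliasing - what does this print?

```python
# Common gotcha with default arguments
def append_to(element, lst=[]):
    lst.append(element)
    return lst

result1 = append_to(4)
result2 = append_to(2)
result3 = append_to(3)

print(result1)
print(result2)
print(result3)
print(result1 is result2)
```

Key concept: mutable default argument gotcha.
Step by step:
`result1 = append_to(4)` → result1 = [4]
`result2 = append_to(2)` → result1 = [4, 2] (same object as result2); result2 = [4, 2] (same object as result1)
`result3 = append_to(3)` → result1 = [4, 2, 3] (same object as result2, result3); result2 = [4, 2, 3] (same object as result1, result3); result3 = [4, 2, 3] (same object as result1, result2)
`print(result1)` → prints [4, 2, 3]
`print(result2)` → prints [4, 2, 3]
`print(result3)` → prints [4, 2, 3]
`print(result1 is result2)` → prints True

Answer:
[4, 2, 3]
[4, 2, 3]
[4, 2, 3]
True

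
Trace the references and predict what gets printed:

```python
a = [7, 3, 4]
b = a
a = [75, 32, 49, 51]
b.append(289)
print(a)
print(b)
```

Key concept: rebinding vs mutation: a is rebound to a new list, b still points at the original.
Step by step:
`a = [7, 3, 4]` → a = [7, 3, 4]
`b = a` → b = [7, 3, 4] (same object as a)
`a = [75, 32, 49, 51]` → a = [75, 32, 49, 51]
`b.append(289)` → b = [7, 3, 4, 289]
`print(a)` → prints [75, 32, 49, 51]
`print(b)` → prints [7, 3, 4, 289]

Answer:
[75, 32, 49, 51]
[7, 3, 4, 289]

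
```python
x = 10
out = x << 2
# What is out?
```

Trace:
`x = 10` → x = 10
`out = x << 2` → out = 40
So out = 40

Answer: 40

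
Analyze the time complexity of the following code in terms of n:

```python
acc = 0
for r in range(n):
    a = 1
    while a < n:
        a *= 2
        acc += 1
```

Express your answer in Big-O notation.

Each loop level contributes: n × log n. Multiplying the contributions gives O(n log n).

Answer: O(n log n)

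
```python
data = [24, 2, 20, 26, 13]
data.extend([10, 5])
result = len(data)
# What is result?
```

Trace:
`data = [24, 2, 20, 26, 13]` → data = [24, 2, 20, 26, 13]
`data.extend([10, 5])` → data = [24, 2, 20, 26, 13, 10, 5]
`result = len(data)` → result = 7
So result = 7

Answer: 7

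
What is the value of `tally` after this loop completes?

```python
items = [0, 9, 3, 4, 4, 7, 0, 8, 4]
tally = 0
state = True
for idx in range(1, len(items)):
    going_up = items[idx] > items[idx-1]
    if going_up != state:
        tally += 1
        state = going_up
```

Count direction changes in [0, 9, 3, 4, 4, 7, 0, 8, 4]
`tally` takes the values: 0 → 1 → 2 → 3 → 4 → 5 → 6 → 7

Answer: 7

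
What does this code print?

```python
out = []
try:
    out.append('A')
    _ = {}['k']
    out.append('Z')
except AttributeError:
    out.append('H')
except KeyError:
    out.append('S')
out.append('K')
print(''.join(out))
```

Execution trace: 'A' (try body) → 'S' (except KeyError) → 'K' (after the try/except). Output: ASK

Answer: ASK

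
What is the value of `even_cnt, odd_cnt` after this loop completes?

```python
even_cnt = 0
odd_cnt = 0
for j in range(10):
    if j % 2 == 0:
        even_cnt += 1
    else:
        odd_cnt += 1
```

Count evens and odds in range(10)
`even_cnt, odd_cnt` takes the values: (0, 0) → (1, 0) → (1, 1) → (2, 1) → (2, 2) → (3, 2) → (3, 3) → (4, 3) → (4, 4) → (5, 4) → (5, 5)

Answer: 5, 5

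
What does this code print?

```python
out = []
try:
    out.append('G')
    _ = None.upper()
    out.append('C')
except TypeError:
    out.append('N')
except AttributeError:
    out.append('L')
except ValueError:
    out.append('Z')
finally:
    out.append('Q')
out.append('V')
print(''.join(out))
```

Execution trace: 'G' (try body) → 'L' (except AttributeError) → 'Q' (finally) → 'V' (after the try/except). Output: GLQV

Answer: GLQV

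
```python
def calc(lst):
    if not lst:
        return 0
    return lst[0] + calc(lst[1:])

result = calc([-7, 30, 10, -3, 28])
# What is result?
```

(-7) + 30 + 10 + (-3) + 28 + 0 = 58

Answer: 58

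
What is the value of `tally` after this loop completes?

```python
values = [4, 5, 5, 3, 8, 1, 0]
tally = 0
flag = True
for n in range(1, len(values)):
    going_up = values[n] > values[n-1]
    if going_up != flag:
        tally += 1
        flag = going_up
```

Count direction changes in [4, 5, 5, 3, 8, 1, 0]
`tally` takes the values: 0 → 1 → 2 → 3

Answer: 3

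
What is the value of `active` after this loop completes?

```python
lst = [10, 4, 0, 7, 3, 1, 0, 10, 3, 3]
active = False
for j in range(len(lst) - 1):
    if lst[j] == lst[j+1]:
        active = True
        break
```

Check consecutive duplicates in [10, 4, 0, 7, 3, 1, 0, 10, 3, 3]
`active` takes the values: False → True

Answer: True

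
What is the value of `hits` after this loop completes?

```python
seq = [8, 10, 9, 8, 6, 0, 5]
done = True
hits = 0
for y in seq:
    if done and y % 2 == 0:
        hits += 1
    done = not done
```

Count even values at even positions
`hits` takes the values: 0 → 1 → 2

Answer: 2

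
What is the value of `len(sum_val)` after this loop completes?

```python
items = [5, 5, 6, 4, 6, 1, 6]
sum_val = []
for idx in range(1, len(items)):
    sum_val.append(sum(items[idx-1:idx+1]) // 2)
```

Number of 2-element averages
`sum_val` takes the values: [] → [5] → [5, 5] → [5, 5, 5] → [5, 5, 5, 5] → [5, 5, 5, 5, 3] → [5, 5, 5, 5, 3, 3]
So `len(sum_val)` = 6

Answer: 6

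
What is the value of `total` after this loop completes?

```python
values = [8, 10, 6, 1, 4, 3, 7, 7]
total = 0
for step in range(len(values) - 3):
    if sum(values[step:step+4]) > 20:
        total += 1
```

Count windows with sum > 20
`total` takes the values: 0 → 1 → 2 → 3

Answer: 3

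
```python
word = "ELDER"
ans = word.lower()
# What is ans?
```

Trace:
`word = "ELDER"` → word = 'ELDER'
`ans = word.lower()` → ans = 'elder'
So ans = 'elder'

Answer: 'elder'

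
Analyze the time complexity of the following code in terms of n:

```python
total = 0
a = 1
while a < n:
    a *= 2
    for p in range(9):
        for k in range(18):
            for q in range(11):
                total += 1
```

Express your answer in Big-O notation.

Each loop level contributes: log n × 1 × 1 × 1. Multiplying the contributions gives O(log n).

Answer: O(log n)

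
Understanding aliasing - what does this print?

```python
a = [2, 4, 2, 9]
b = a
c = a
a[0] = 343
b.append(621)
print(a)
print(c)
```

Key concept: multiple aliases.
Step by step:
`a = [2, 4, 2, 9]` → a = [2, 4, 2, 9]
`b = a` → b = [2, 4, 2, 9] (same object as a)
`c = a` → c = [2, 4, 2, 9] (same object as a, b)
`a[0] = 343` → a = [343, 4, 2, 9] (same object as b, c); b = [343, 4, 2, 9] (same object as a, c); c = [343, 4, 2, 9] (same object as a, b)
`b.append(621)` → a = [343, 4, 2, 9, 621] (same object as b, c); b = [343, 4, 2, 9, 621] (same object as a, c); c = [343, 4, 2, 9, 621] (same object as a, b)
`print(a)` → prints [343, 4, 2, 9, 621]
`print(c)` → prints [343, 4, 2, 9, 621]

Answer:
[343, 4, 2, 9, 621]
[343, 4, 2, 9, 621]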